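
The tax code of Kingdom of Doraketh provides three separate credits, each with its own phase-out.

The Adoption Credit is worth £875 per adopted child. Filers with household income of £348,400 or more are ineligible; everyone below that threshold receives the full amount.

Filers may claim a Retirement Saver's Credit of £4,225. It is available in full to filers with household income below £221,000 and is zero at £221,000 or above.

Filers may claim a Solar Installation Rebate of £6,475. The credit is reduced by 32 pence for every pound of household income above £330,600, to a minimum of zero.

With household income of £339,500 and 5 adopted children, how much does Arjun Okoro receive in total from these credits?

£8,002

Adoption Credit: base = 5 × £875 = £4,375. £339,500 is below the £348,400 cutoff, so the full £4,375 applies.
Retirement Saver's Credit: £339,500 meets or exceeds the £221,000 cutoff, so the credit is £0.
Solar Installation Rebate: 32% of the £8,900 excess over £330,600 is £2,848; credit = £6,475 − £2,848 = £3,627.
Total: £4,375 + £0 + £3,627 = £8,002.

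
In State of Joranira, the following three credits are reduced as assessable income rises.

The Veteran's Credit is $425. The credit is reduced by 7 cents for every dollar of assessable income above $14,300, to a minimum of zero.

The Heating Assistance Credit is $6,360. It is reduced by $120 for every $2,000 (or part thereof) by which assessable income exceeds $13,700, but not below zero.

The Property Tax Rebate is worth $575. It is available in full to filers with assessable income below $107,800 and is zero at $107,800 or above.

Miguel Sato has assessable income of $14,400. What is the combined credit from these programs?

Veteran's Credit: 7% of the $100 excess over $14,300 is $7; credit = $425 − $7 = $418.
Heating Assistance Credit: income exceeds $13,700 by $700, which is 1 full-or-partial $2,000 increment; reduction = 1 × $120 = $120, leaving $6,240.
Property Tax Rebate: $14,400 is below the $107,800 cutoff, so the full $575 applies.
Total: $418 + $6,240 + $575 = $7,233.

$7,233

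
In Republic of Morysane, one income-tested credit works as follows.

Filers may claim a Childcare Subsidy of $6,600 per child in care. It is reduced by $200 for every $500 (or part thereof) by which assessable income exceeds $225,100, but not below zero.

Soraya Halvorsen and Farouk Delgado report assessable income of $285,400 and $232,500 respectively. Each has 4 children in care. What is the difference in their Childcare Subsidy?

$21,200

Soraya ($285,400): Childcare Subsidy: base = 4 × $6,600 = $26,400. income exceeds $225,100 by $60,300, which is 121 full-or-partial $500 increments; reduction = 121 × $200 = $24,200, leaving $2,200.
Farouk ($232,500): Childcare Subsidy: base = 4 × $6,600 = $26,400. income exceeds $225,100 by $7,400, which is 15 full-or-partial $500 increments; reduction = 15 × $200 = $3,000, leaving $23,400.
Difference: |$2,200 − $23,400| = $21,200.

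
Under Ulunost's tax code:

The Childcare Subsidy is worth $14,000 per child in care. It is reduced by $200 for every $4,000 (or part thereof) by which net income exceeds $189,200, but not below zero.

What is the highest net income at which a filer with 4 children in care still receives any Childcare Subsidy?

$1,305,200

Full credit = 4 × $14,000 = $56,000.
After 279 increments the reduction is 279 × $200 = $55,800, leaving $200; one more increment wipes it out. Increment 279 ends at excess 279 × $4,000 = $1,116,000, so the highest qualifying income is $189,200 + $1,116,000 = $1,305,200.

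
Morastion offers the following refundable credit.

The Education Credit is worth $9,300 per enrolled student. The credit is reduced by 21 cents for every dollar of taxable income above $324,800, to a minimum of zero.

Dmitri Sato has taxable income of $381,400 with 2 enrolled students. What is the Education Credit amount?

$6,714

Education Credit: base = 2 × $9,300 = $18,600. 21% of the $56,600 excess over $324,800 is $11,886; credit = $18,600 − $11,886 = $6,714.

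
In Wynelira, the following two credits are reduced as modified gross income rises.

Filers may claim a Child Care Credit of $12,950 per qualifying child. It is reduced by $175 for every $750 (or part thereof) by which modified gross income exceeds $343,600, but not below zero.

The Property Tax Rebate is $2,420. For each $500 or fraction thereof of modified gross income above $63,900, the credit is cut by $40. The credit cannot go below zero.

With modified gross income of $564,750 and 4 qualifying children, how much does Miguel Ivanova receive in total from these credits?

$175

Child Care Credit: base = 4 × $12,950 = $51,800. income exceeds $343,600 by $221,150, which is 295 full-or-partial $750 increments; reduction = 295 × $175 = $51,625, leaving $175.
Property Tax Rebate: income exceeds $63,900 by $500,850 → 1002 increments × $40 = $40,080 ≥ base, so the credit is $0.
Total: $175 + $0 = $175.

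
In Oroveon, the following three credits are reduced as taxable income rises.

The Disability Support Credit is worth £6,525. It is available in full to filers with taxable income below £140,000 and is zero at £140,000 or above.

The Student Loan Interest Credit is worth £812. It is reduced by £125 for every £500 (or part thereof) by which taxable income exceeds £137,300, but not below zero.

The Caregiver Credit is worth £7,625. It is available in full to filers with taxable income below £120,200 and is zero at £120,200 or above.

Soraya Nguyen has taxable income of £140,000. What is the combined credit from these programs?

Disability Support Credit: £140,000 meets or exceeds the £140,000 cutoff, so the credit is £0.
Student Loan Interest Credit: income exceeds £137,300 by £2,700, which is 6 full-or-partial £500 increments; reduction = 6 × £125 = £750, leaving £62.
Caregiver Credit: £140,000 meets or exceeds the £120,200 cutoff, so the credit is £0.
Total: £0 + £62 + £0 = £62.

£62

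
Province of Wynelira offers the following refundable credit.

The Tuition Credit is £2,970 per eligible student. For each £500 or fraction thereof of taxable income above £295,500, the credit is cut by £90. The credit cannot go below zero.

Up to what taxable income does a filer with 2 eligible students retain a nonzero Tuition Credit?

£328,000

Full credit = 2 × £2,970 = £5,940.
After 65 increments the reduction is 65 × £90 = £5,850, leaving £90; one more increment wipes it out. Increment 65 ends at excess 65 × £500 = £32,500, so the highest qualifying income is £295,500 + £32,500 = £328,000.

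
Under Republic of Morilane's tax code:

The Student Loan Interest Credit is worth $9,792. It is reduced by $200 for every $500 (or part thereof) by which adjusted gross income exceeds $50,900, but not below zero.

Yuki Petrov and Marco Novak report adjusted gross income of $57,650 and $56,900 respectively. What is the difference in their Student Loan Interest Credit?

Yuki ($57,650): Student Loan Interest Credit: income exceeds $50,900 by $6,750, which is 14 full-or-partial $500 increments; reduction = 14 × $200 = $2,800, leaving $6,992.
Marco ($56,900): Student Loan Interest Credit: income exceeds $50,900 by $6,000, which is 12 full-or-partial $500 increments; reduction = 12 × $200 = $2,400, leaving $7,392.
Difference: |$6,992 − $7,392| = $400.

$400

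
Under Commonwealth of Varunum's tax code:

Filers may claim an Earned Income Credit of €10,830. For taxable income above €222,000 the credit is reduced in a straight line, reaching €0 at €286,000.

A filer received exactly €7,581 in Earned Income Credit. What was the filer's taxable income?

€7,581 is 7,581/10,830 of the full €10,830, so 3,249/10,830 of the €64,000 range has been used: income = €222,000 + €64,000 × 3,249/10,830 = €241,200.

€241,200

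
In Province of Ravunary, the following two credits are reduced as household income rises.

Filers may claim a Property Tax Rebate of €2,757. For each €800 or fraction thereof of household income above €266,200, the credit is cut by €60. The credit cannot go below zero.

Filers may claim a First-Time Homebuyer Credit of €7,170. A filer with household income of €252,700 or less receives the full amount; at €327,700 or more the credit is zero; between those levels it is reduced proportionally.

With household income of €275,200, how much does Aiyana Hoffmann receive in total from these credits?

€7,056

Property Tax Rebate: income exceeds €266,200 by €9,000, which is 12 full-or-partial €800 increments; reduction = 12 × €60 = €720, leaving €2,037.
First-Time Homebuyer Credit: €275,200 is €22,500 into a €75,000 phase-out range, leaving 52,500/75,000 of the credit: €7,170 × 52,500/75,000 = €5,019.
Total: €2,037 + €5,019 = €7,056.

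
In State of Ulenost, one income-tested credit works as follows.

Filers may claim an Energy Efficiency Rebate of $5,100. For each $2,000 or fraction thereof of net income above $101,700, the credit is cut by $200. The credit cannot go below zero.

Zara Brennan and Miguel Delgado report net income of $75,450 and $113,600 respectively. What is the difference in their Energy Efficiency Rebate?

Zara ($75,450): Energy Efficiency Rebate: $75,450 is at or below the $101,700 threshold, so the full $5,100 applies.
Miguel ($113,600): Energy Efficiency Rebate: income exceeds $101,700 by $11,900, which is 6 full-or-partial $2,000 increments; reduction = 6 × $200 = $1,200, leaving $3,900.
Difference: |$5,100 − $3,900| = $1,200.

$1,200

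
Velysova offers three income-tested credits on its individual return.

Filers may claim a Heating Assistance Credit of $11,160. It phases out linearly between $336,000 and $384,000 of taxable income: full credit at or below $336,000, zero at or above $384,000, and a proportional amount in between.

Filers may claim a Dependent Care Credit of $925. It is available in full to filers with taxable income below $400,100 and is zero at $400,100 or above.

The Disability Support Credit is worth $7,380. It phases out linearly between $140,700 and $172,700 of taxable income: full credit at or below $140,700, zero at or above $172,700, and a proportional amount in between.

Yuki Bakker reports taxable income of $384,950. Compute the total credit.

$925

Heating Assistance Credit: $384,950 is at or above $384,000, so the credit is $0.
Dependent Care Credit: $384,950 is below the $400,100 cutoff, so the full $925 applies.
Disability Support Credit: $384,950 is at or above $172,700, so the credit is $0.
Total: $0 + $925 + $0 = $925.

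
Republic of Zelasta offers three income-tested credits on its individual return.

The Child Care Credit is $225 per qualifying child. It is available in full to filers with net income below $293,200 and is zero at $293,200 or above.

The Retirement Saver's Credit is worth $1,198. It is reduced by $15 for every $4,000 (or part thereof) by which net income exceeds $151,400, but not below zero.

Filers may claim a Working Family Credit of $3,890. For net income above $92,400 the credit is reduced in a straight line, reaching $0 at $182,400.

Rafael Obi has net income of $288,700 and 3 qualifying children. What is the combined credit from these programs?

$1,348

Child Care Credit: base = 3 × $225 = $675. $288,700 is below the $293,200 cutoff, so the full $675 applies.
Retirement Saver's Credit: income exceeds $151,400 by $137,300, which is 35 full-or-partial $4,000 increments; reduction = 35 × $15 = $525, leaving $673.
Working Family Credit: $288,700 is at or above $182,400, so the credit is $0.
Total: $675 + $673 + $0 = $1,348.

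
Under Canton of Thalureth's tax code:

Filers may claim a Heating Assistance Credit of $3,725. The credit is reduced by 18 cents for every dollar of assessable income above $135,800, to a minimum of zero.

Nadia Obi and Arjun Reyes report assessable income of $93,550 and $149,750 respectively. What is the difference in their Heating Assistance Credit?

$2,511

Nadia ($93,550): Heating Assistance Credit: $93,550 is at or below the $135,800 threshold, so the full $3,725 applies.
Arjun ($149,750): Heating Assistance Credit: 18% of the $13,950 excess over $135,800 is $2,511; credit = $3,725 − $2,511 = $1,214.
Difference: |$3,725 − $1,214| = $2,511.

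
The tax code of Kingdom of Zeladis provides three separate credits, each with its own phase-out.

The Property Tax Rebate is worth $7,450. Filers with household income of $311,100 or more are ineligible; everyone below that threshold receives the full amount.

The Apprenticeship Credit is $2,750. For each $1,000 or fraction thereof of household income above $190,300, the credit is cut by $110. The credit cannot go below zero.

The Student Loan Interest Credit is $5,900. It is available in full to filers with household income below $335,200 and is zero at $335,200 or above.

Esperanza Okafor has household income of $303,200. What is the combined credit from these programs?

$13,350

Property Tax Rebate: $303,200 is below the $311,100 cutoff, so the full $7,450 applies.
Apprenticeship Credit: income exceeds $190,300 by $112,900 → 113 increments × $110 = $12,430 ≥ base, so the credit is $0.
Student Loan Interest Credit: $303,200 is below the $335,200 cutoff, so the full $5,900 applies.
Total: $7,450 + $0 + $5,900 = $13,350.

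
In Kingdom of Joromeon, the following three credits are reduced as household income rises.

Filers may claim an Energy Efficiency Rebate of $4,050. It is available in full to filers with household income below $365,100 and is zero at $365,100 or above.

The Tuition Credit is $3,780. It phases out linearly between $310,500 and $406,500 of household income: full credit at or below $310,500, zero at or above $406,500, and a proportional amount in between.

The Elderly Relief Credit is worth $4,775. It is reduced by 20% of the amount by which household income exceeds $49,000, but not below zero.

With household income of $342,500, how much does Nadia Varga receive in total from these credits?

$6,570

Energy Efficiency Rebate: $342,500 is below the $365,100 cutoff, so the full $4,050 applies.
Tuition Credit: $342,500 is $32,000 into a $96,000 phase-out range, leaving 64,000/96,000 of the credit: $3,780 × 64,000/96,000 = $2,520.
Elderly Relief Credit: 20% of the $293,500 excess over $49,000 is $58,700 ≥ base, so the credit is $0.
Total: $4,050 + $2,520 + $0 = $6,570.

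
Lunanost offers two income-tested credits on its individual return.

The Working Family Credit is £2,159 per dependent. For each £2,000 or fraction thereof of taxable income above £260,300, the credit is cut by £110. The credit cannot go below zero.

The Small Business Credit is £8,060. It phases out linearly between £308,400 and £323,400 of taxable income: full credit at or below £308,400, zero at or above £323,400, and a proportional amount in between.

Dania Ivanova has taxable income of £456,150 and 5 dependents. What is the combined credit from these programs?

£15

Working Family Credit: base = 5 × £2,159 = £10,795. income exceeds £260,300 by £195,850, which is 98 full-or-partial £2,000 increments; reduction = 98 × £110 = £10,780, leaving £15.
Small Business Credit: £456,150 is at or above £323,400, so the credit is £0.
Total: £15 + £0 = £15.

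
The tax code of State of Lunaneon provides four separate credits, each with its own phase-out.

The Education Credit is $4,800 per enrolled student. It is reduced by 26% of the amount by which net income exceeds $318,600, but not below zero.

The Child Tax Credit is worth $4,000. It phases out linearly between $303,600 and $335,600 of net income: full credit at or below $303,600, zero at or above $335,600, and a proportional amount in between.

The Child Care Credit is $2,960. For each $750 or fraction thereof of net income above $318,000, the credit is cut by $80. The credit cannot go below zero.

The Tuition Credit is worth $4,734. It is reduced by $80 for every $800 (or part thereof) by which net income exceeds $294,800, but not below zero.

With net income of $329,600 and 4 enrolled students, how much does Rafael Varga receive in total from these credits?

Education Credit: base = 4 × $4,800 = $19,200. 26% of the $11,000 excess over $318,600 is $2,860; credit = $19,200 − $2,860 = $16,340.
Child Tax Credit: $329,600 is $26,000 into a $32,000 phase-out range, leaving 6,000/32,000 of the credit: $4,000 × 6,000/32,000 = $750.
Child Care Credit: income exceeds $318,000 by $11,600, which is 16 full-or-partial $750 increments; reduction = 16 × $80 = $1,280, leaving $1,680.
Tuition Credit: income exceeds $294,800 by $34,800, which is 44 full-or-partial $800 increments; reduction = 44 × $80 = $3,520, leaving $1,214.
Total: $16,340 + $750 + $1,680 + $1,214 = $19,984.

$19,984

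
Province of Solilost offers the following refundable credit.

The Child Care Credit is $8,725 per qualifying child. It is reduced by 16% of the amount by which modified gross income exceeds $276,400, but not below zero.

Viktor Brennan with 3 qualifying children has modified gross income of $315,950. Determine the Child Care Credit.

$19,847

Child Care Credit: base = 3 × $8,725 = $26,175. 16% of the $39,550 excess over $276,400 is $6,328; credit = $26,175 − $6,328 = $19,847.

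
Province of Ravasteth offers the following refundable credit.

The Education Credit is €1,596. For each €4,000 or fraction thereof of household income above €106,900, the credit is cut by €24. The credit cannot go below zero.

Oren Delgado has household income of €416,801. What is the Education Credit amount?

€0

Education Credit: income exceeds €106,900 by €309,901 → 78 increments × €24 = €1,872 ≥ base, so the credit is €0.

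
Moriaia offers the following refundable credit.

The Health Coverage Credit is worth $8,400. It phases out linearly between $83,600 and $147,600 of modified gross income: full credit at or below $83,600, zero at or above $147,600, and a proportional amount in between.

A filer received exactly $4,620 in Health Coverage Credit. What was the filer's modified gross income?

$112,400

$4,620 is 4,620/8,400 of the full $8,400, so 3,780/8,400 of the $64,000 range has been used: income = $83,600 + $64,000 × 3,780/8,400 = $112,400.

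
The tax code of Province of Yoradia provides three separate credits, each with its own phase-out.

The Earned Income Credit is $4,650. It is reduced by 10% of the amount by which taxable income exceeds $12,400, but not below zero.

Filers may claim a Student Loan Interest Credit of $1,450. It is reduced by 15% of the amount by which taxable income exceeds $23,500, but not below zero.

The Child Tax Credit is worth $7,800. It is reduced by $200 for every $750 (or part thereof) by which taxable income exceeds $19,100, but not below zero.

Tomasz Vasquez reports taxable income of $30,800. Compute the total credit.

$7,765

Earned Income Credit: 10% of the $18,400 excess over $12,400 is $1,840; credit = $4,650 − $1,840 = $2,810.
Student Loan Interest Credit: 15% of the $7,300 excess over $23,500 is $1,095; credit = $1,450 − $1,095 = $355.
Child Tax Credit: income exceeds $19,100 by $11,700, which is 16 full-or-partial $750 increments; reduction = 16 × $200 = $3,200, leaving $4,600.
Total: $2,810 + $355 + $4,600 = $7,765.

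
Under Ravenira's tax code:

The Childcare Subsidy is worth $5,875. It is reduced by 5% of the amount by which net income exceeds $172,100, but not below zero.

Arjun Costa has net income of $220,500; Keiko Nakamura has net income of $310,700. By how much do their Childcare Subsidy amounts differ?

Arjun ($220,500): Childcare Subsidy: 5% of the $48,400 excess over $172,100 is $2,420; credit = $5,875 − $2,420 = $3,455.
Keiko ($310,700): Childcare Subsidy: 5% of the $138,600 excess over $172,100 is $6,930 ≥ base, so the credit is $0.
Difference: |$3,455 − $0| = $3,455.

$3,455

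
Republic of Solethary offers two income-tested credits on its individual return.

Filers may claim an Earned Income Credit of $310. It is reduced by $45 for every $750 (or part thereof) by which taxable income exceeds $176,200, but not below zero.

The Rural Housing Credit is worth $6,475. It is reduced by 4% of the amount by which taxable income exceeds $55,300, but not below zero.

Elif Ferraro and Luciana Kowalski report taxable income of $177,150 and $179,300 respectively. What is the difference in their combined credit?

Elif ($177,150): Earned Income Credit: income exceeds $176,200 by $950, which is 2 full-or-partial $750 increments; reduction = 2 × $45 = $90, leaving $220. Rural Housing Credit: 4% of the $121,850 excess over $55,300 is $4,874; credit = $6,475 − $4,874 = $1,601. total $220 + $1,601 = $1,821
Luciana ($179,300): Earned Income Credit: income exceeds $176,200 by $3,100, which is 5 full-or-partial $750 increments; reduction = 5 × $45 = $225, leaving $85. Rural Housing Credit: 4% of the $124,000 excess over $55,300 is $4,960; credit = $6,475 − $4,960 = $1,515. total $85 + $1,515 = $1,600
Difference: |$1,821 − $1,600| = $221.

$221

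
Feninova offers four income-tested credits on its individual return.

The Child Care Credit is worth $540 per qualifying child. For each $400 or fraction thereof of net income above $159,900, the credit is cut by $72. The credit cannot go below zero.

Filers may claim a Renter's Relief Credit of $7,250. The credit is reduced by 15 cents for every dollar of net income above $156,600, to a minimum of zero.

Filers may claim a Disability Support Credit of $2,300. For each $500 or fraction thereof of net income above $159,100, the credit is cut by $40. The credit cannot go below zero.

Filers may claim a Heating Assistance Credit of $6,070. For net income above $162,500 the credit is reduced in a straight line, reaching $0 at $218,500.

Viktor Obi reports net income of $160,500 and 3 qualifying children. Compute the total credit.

Child Care Credit: base = 3 × $540 = $1,620. income exceeds $159,900 by $600, which is 2 full-or-partial $400 increments; reduction = 2 × $72 = $144, leaving $1,476.
Renter's Relief Credit: 15% of the $3,900 excess over $156,600 is $585; credit = $7,250 − $585 = $6,665.
Disability Support Credit: income exceeds $159,100 by $1,400, which is 3 full-or-partial $500 increments; reduction = 3 × $40 = $120, leaving $2,180.
Heating Assistance Credit: $160,500 is at or below the $162,500 threshold, so the full $6,070 applies.
Total: $1,476 + $6,665 + $2,180 + $6,070 = $16,391.

$16,391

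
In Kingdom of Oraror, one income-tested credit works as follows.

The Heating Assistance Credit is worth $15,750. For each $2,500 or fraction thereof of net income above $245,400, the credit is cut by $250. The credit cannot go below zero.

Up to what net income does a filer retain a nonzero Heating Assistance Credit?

$400,400

After 62 increments the reduction is 62 × $250 = $15,500, leaving $250; one more increment wipes it out. Increment 62 ends at excess 62 × $2,500 = $155,000, so the highest qualifying income is $245,400 + $155,000 = $400,400.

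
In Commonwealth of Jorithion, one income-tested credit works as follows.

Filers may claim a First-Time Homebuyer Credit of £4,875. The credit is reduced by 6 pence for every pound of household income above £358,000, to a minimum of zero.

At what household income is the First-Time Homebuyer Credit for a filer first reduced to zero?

£439,250

The credit falls by 6% of each pound above £358,000, so it reaches zero when the excess is £4,875 / 6% = £81,250: income = £358,000 + £81,250 = £439,250.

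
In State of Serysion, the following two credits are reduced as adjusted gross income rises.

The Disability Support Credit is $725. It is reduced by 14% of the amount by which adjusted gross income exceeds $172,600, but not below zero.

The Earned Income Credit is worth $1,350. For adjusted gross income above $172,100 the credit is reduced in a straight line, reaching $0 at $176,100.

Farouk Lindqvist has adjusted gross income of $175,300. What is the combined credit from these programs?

$617

Disability Support Credit: 14% of the $2,700 excess over $172,600 is $378; credit = $725 − $378 = $347.
Earned Income Credit: $175,300 is $3,200 into a $4,000 phase-out range, leaving 800/4,000 of the credit: $1,350 × 800/4,000 = $270.
Total: $347 + $270 = $617.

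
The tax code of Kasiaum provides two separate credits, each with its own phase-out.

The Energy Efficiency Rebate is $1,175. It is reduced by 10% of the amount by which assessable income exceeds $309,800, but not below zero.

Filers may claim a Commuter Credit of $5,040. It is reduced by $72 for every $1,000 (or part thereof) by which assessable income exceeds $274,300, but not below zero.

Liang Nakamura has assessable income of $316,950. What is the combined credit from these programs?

Energy Efficiency Rebate: 10% of the $7,150 excess over $309,800 is $715; credit = $1,175 − $715 = $460.
Commuter Credit: income exceeds $274,300 by $42,650, which is 43 full-or-partial $1,000 increments; reduction = 43 × $72 = $3,096, leaving $1,944.
Total: $460 + $1,944 = $2,404.

$2,404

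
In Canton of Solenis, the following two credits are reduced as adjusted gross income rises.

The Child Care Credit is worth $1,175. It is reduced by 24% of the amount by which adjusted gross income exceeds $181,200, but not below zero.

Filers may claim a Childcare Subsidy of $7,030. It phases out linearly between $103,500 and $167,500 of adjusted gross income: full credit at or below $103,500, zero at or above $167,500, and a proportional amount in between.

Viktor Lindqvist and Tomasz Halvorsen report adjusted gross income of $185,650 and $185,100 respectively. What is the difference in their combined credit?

$132

Viktor ($185,650): Child Care Credit: 24% of the $4,450 excess over $181,200 is $1,068; credit = $1,175 − $1,068 = $107. Childcare Subsidy: $185,650 is at or above $167,500, so the credit is $0. total $107 + $0 = $107
Tomasz ($185,100): Child Care Credit: 24% of the $3,900 excess over $181,200 is $936; credit = $1,175 − $936 = $239. Childcare Subsidy: $185,100 is at or above $167,500, so the credit is $0. total $239 + $0 = $239
Difference: |$107 − $239| = $132.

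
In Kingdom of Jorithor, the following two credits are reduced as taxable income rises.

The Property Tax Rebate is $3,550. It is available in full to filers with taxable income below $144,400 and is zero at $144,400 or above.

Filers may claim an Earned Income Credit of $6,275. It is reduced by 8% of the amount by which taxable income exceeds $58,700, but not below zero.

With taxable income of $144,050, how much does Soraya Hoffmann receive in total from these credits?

Property Tax Rebate: $144,050 is below the $144,400 cutoff, so the full $3,550 applies.
Earned Income Credit: 8% of the $85,350 excess over $58,700 is $6,828 ≥ base, so the credit is $0.
Total: $3,550 + $0 = $3,550.

$3,550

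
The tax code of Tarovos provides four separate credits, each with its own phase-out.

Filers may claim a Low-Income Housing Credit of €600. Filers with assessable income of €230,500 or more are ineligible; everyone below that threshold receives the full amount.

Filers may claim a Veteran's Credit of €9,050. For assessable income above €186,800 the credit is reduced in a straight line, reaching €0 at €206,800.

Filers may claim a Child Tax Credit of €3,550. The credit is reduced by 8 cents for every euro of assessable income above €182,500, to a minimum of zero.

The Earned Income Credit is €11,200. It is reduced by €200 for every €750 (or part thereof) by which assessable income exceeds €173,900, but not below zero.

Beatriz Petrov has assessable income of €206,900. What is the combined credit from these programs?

Low-Income Housing Credit: €206,900 is below the €230,500 cutoff, so the full €600 applies.
Veteran's Credit: €206,900 is at or above €206,800, so the credit is €0.
Child Tax Credit: 8% of the €24,400 excess over €182,500 is €1,952; credit = €3,550 − €1,952 = €1,598.
Earned Income Credit: income exceeds €173,900 by €33,000, which is 44 full-or-partial €750 increments; reduction = 44 × €200 = €8,800, leaving €2,400.
Total: €600 + €0 + €1,598 + €2,400 = €4,598.

€4,598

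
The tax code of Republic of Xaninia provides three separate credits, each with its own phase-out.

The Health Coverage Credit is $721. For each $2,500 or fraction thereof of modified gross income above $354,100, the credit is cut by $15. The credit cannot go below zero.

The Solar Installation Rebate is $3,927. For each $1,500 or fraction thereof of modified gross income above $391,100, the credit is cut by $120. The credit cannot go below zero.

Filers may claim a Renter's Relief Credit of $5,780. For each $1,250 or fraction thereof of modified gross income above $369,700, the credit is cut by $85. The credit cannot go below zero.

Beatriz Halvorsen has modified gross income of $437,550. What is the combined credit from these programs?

Health Coverage Credit: income exceeds $354,100 by $83,450, which is 34 full-or-partial $2,500 increments; reduction = 34 × $15 = $510, leaving $211.
Solar Installation Rebate: income exceeds $391,100 by $46,450, which is 31 full-or-partial $1,500 increments; reduction = 31 × $120 = $3,720, leaving $207.
Renter's Relief Credit: income exceeds $369,700 by $67,850, which is 55 full-or-partial $1,250 increments; reduction = 55 × $85 = $4,675, leaving $1,105.
Total: $211 + $207 + $1,105 = $1,523.

$1,523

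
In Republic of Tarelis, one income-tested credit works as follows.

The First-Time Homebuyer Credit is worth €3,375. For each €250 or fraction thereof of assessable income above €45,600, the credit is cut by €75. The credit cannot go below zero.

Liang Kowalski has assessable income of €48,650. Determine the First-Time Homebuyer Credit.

First-Time Homebuyer Credit: income exceeds €45,600 by €3,050, which is 13 full-or-partial €250 increments; reduction = 13 × €75 = €975, leaving €2,400.

€2,400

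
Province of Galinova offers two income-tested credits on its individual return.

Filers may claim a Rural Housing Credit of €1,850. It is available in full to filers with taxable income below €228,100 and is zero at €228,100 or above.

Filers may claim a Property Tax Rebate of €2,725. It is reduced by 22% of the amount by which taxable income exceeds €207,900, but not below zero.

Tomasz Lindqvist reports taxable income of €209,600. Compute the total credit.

Rural Housing Credit: €209,600 is below the €228,100 cutoff, so the full €1,850 applies.
Property Tax Rebate: 22% of the €1,700 excess over €207,900 is €374; credit = €2,725 − €374 = €2,351.
Total: €1,850 + €2,351 = €4,201.

€4,201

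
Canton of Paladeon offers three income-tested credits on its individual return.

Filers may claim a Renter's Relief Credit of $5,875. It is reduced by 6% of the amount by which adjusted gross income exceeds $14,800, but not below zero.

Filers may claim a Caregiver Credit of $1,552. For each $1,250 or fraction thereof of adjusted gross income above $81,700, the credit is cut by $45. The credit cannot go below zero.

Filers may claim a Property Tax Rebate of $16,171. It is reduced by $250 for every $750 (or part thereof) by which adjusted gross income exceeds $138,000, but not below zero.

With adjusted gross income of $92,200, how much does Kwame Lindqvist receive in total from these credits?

$18,549

Renter's Relief Credit: 6% of the $77,400 excess over $14,800 is $4,644; credit = $5,875 − $4,644 = $1,231.
Caregiver Credit: income exceeds $81,700 by $10,500, which is 9 full-or-partial $1,250 increments; reduction = 9 × $45 = $405, leaving $1,147.
Property Tax Rebate: $92,200 is at or below the $138,000 threshold, so the full $16,171 applies.
Total: $1,231 + $1,147 + $16,171 = $18,549.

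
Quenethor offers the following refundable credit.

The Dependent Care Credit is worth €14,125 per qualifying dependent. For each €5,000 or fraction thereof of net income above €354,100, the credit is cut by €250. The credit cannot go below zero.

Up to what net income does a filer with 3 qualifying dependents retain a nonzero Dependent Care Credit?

€1,199,100

Full credit = 3 × €14,125 = €42,375.
After 169 increments the reduction is 169 × €250 = €42,250, leaving €125; one more increment wipes it out. Increment 169 ends at excess 169 × €5,000 = €845,000, so the highest qualifying income is €354,100 + €845,000 = €1,199,100.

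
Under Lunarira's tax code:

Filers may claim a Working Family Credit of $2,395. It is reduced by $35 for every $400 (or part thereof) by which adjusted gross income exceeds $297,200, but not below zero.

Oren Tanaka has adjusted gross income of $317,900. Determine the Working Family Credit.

Working Family Credit: income exceeds $297,200 by $20,700, which is 52 full-or-partial $400 increments; reduction = 52 × $35 = $1,820, leaving $575.

$575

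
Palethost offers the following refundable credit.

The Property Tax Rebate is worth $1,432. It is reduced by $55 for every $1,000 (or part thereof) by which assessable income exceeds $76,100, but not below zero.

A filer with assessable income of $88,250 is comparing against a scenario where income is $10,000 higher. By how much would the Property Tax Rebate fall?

At $88,250 — income exceeds $76,100 by $12,150, which is 13 full-or-partial $1,000 increments; reduction = 13 × $55 = $715, leaving $717.
At $98,250 — income exceeds $76,100 by $22,150, which is 23 full-or-partial $1,000 increments; reduction = 23 × $55 = $1,265, leaving $167.
Lost: $717 − $167 = $550.

$550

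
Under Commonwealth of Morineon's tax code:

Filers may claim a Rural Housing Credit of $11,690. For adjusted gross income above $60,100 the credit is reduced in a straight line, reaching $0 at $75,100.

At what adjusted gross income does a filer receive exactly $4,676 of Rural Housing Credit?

$69,100

$4,676 is 4,676/11,690 of the full $11,690, so 7,014/11,690 of the $15,000 range has been used: income = $60,100 + $15,000 × 7,014/11,690 = $69,100.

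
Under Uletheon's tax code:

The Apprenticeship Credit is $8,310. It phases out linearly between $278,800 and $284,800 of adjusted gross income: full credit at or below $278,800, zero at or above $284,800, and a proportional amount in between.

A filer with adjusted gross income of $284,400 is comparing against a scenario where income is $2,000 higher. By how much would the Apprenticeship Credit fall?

At $284,400 — $284,400 is $5,600 into a $6,000 phase-out range, leaving 400/6,000 of the credit: $8,310 × 400/6,000 = $554.
At $286,400 — $286,400 is at or above $284,800, so the credit is $0.
Lost: $554 − $0 = $554.

$554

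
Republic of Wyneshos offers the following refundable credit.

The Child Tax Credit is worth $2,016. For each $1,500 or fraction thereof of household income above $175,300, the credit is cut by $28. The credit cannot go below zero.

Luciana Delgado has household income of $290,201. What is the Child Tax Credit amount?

$0

Child Tax Credit: income exceeds $175,300 by $114,901 → 77 increments × $28 = $2,156 ≥ base, so the credit is $0.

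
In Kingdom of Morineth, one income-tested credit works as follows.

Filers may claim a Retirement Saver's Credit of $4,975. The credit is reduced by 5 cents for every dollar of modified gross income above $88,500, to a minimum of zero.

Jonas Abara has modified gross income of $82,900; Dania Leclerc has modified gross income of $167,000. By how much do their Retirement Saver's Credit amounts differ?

Jonas ($82,900): Retirement Saver's Credit: $82,900 is at or below the $88,500 threshold, so the full $4,975 applies.
Dania ($167,000): Retirement Saver's Credit: 5% of the $78,500 excess over $88,500 is $3,925; credit = $4,975 − $3,925 = $1,050.
Difference: |$4,975 − $1,050| = $3,925.

$3,925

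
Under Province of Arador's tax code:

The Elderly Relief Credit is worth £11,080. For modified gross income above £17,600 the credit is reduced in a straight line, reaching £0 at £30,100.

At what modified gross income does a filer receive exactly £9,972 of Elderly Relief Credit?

£18,850

£9,972 is 9,972/11,080 of the full £11,080, so 1,108/11,080 of the £12,500 range has been used: income = £17,600 + £12,500 × 1,108/11,080 = £18,850.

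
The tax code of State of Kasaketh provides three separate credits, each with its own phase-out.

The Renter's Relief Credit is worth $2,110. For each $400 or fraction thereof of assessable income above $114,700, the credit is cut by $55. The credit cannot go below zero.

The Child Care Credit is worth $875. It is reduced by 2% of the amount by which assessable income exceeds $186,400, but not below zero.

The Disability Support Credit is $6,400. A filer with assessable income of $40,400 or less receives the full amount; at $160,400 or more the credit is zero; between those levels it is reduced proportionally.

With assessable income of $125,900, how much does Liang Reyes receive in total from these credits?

$3,285

Renter's Relief Credit: income exceeds $114,700 by $11,200, which is 28 full-or-partial $400 increments; reduction = 28 × $55 = $1,540, leaving $570.
Child Care Credit: $125,900 is at or below the $186,400 threshold, so the full $875 applies.
Disability Support Credit: $125,900 is $85,500 into a $120,000 phase-out range, leaving 34,500/120,000 of the credit: $6,400 × 34,500/120,000 = $1,840.
Total: $570 + $875 + $1,840 = $3,285.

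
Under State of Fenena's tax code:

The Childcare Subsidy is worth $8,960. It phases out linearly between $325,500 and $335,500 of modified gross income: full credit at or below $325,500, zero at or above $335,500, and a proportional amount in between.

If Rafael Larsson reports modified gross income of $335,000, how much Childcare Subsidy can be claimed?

Childcare Subsidy: $335,000 is $9,500 into a $10,000 phase-out range, leaving 500/10,000 of the credit: $8,960 × 500/10,000 = $448.

$448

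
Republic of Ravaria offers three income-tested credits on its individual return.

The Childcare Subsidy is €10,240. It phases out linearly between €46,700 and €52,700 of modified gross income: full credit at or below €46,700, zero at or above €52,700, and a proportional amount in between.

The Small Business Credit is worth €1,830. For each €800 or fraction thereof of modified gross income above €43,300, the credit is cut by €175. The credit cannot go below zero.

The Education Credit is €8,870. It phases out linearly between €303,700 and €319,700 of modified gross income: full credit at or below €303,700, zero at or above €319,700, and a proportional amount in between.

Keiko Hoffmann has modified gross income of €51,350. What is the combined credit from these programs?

€11,174

Childcare Subsidy: €51,350 is €4,650 into a €6,000 phase-out range, leaving 1,350/6,000 of the credit: €10,240 × 1,350/6,000 = €2,304.
Small Business Credit: income exceeds €43,300 by €8,050 → 11 increments × €175 = €1,925 ≥ base, so the credit is €0.
Education Credit: €51,350 is at or below the €303,700 threshold, so the full €8,870 applies.
Total: €2,304 + €0 + €8,870 = €11,174.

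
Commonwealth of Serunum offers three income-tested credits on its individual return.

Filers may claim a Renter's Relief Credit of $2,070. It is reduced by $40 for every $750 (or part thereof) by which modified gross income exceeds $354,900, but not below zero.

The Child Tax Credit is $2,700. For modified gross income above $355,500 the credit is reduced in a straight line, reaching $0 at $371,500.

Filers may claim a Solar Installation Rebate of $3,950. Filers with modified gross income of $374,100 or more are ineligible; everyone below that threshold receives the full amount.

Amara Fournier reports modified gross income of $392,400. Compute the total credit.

$70

Renter's Relief Credit: income exceeds $354,900 by $37,500, which is 50 full-or-partial $750 increments; reduction = 50 × $40 = $2,000, leaving $70.
Child Tax Credit: $392,400 is at or above $371,500, so the credit is $0.
Solar Installation Rebate: $392,400 meets or exceeds the $374,100 cutoff, so the credit is $0.
Total: $70 + $0 + $0 = $70.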